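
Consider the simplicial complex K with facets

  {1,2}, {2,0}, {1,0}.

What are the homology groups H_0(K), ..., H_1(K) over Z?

Take the total order 0 < 1 < 2 on the vertex set. Then K (dimension 1) consists of the simplices:

  0-simplices (3): [0], [1], [2]
  1-simplices (3): [0,1], [0,2], [1,2]

giving chain groups C_0 ≅ Z^3, C_1 ≅ Z^3.

The boundary map ∂_1: C_1 → C_0 sends each edge [p,q] (with p < q) to q − p. For instance
  ∂[0,2] = [2] − [0].
This gives a 3×3 integer matrix of rank 2; reducing to Smith normal form yields diagonal entries (1,1).

Computing H_k = (kernel of ∂_k) / (image of ∂_{k+1}):

  H_0: rank C_0 − rank ∂_1 = 3 − 2 = 1, and the invariant factors of ∂_1 are all 1, so H_0 = Z.
  H_1: rank ker ∂_1 − rank ∂_2 = (3 − 2) − 0 = 1, and there is no ∂_2, so H_1 = Z.

H_0 ≅ Z,  H_1 ≅ Z.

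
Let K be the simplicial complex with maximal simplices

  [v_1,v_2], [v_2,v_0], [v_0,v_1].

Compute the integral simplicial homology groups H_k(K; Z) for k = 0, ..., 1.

H_0 ≅ Z,  H_1 ≅ Z.

Fix the vertex order v_0 < v_1 < v_2 and write every simplex with vertices in increasing order. Then dim K = 1 and the simplices of K are:

  0-simplices (3): [v_0], [v_1], [v_2]
  1-simplices (3): [v_0,v_1], [v_0,v_2], [v_1,v_2]

giving chain groups C_0 ≅ Z^3, C_1 ≅ Z^3.

Boundary ∂_1: C_1 → C_0 is given by ∂[p,q] = [q] − [p].
This gives a 3×3 integer matrix of rank 2; reducing to Smith normal form yields diagonal entries (1,1).

Now H_k = ker ∂_k / im ∂_{k+1}, so:

  H_0: rank C_0 − rank ∂_1 = 3 − 2 = 1, and the invariant factors of ∂_1 are all 1, so H_0 ≅ Z.
  H_1: rank ker ∂_1 − rank ∂_2 = (3 − 2) − 0 = 1, and there is no ∂_2, so H_1 ≅ Z.

As a check, the Euler characteristic is 3 − 3 = 0, which agrees with 1 − 1 = 0.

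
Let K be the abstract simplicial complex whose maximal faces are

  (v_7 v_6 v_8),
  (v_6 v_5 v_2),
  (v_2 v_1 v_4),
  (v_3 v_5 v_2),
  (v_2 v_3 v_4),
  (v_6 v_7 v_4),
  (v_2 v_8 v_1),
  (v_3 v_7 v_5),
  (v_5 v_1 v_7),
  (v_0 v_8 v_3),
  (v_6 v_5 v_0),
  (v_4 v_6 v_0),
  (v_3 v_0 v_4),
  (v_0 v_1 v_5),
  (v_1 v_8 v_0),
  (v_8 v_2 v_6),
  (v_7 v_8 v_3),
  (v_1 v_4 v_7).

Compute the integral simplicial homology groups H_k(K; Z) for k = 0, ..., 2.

H_0 = Z,  H_1 = Z^2,  H_2 = Z.

We work with the vertex ordering v_0 < v_1 < v_2 < v_3 < v_4 < v_5 < v_6 < v_7 < v_8. The simplices of K, each written with vertices in increasing order, are:

  0-simplices (9): [v_0], [v_1], [v_2], [v_3], [v_4], [v_5], [v_6], [v_7], [v_8]
  1-simplices (27): (27 of them)
  2-simplices (18): (18 of them)

Hence C_0 ≅ Z^9, C_1 ≅ Z^27, C_2 ≅ Z^18.

The boundary map ∂_1: C_1 → C_0 sends each edge [p,q] (with p < q) to q − p.
The 9×27 boundary matrix has rank 8 and Smith normal form diag(1,1,1,1,1,1,1,1).

∂_2: C_2 → C_1 sends each 2-simplex [p,q,r] to [q,r] − [p,r] + [p,q]. For instance
  ∂[v_2,v_3,v_4] = [v_3,v_4] − [v_2,v_4] + [v_2,v_3],
  ∂[v_0,v_1,v_8] = [v_1,v_8] − [v_0,v_8] + [v_0,v_1].
The 27×18 boundary matrix has rank 17 and Smith normal form diag(1,1,1,1,1,1,1,1,1,1,1,1,1,1,1,1,1).

Reading off H_k = ker ∂_k / im ∂_{k+1}:

  H_0: rank C_0 − rank ∂_1 = 9 − 8 = 1, and the invariant factors of ∂_1 are all 1, so H_0 = Z.
  H_1: rank ker ∂_1 − rank ∂_2 = (27 − 8) − 17 = 2, and the invariant factors of ∂_2 are all 1, so H_1 = Z^2.
  H_2: rank ker ∂_2 − rank ∂_3 = (18 − 17) − 0 = 1, and there is no ∂_3, so H_2 = Z.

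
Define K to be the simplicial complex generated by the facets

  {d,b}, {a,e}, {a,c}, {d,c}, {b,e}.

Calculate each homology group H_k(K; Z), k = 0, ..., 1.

H_0 ≅ Z,  H_1 ≅ Z.

Take the total order a < b < c < d < e on the vertex set. Then K (dimension 1) consists of the simplices:

  0-simplices (5): a, b, c, d, e
  1-simplices (5): ac, ae, bd, be, cd

so the chain groups are C_0 ≅ Z^5, C_1 ≅ Z^5.

∂_1: C_1 → C_0 maps an edge to its endpoints' difference, ∂[p,q] = q − p. For instance
  ∂ac = c − a.
As a 5×5 matrix over Z this has rank 4, with invariant factors (1,1,1,1).

Now H_k = ker ∂_k / im ∂_{k+1}, so:

  H_0: rank C_0 − rank ∂_1 = 5 − 4 = 1, and the invariant factors of ∂_1 are all 1, so H_0 = Z.
  H_1: rank ker ∂_1 − rank ∂_2 = (5 − 4) − 0 = 1, and there is no ∂_2, so H_1 = Z.

(K is a triangulation of the circle S^1.)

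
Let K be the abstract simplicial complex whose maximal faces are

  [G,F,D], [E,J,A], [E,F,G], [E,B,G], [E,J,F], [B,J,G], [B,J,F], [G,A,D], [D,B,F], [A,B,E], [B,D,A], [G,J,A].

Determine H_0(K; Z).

Take the total order A < B < D < E < F < G < J on the vertex set. Then K (dimension 2) consists of the simplices:

  0-simplices (7): A, B, D, E, F, G, J
  1-simplices (18): AB, AD, AE, AG, AJ, BD, BE, BF, BG, BJ, DF, DG, EF, EG, EJ, FG, FJ, GJ
  2-simplices (12): ABD, ABE, ADG, AEJ, AGJ, BDF, BEG, BFJ, BGJ, DFG, EFG, EFJ

giving chain groups C_0 ≅ Z^7, C_1 ≅ Z^18, C_2 ≅ Z^12.

Boundary ∂_1: C_1 → C_0 sends each edge [p,q] (with p < q) to q − p. For instance
  ∂EG = G − E.
This gives a 7×18 integer matrix of rank 6; reducing to Smith normal form yields diagonal entries (1,1,1,1,1,1).

∂_2: C_2 → C_1 maps a triangle to the signed sum of its edges. For instance
  ∂EFG = FG − EG + EF,
  ∂BEG = EG − BG + BE.
The resulting 18×12 matrix has rank 12, and its Smith normal form has invariant factors (1,1,1,1,1,1,1,1,1,1,1,2).

Now H_k = ker ∂_k / im ∂_{k+1}, so:

  H_0: rank C_0 − rank ∂_1 = 7 − 6 = 1, and the invariant factors of ∂_1 are all 1, so H_0 = Z.

H_0 = Z.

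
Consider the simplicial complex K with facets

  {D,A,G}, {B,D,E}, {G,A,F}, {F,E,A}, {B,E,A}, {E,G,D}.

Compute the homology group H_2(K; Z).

We work with the vertex ordering A < B < D < E < F < G. The simplices of K, each written with vertices in increasing order, are:

  0-simplices (6): A, B, D, E, F, G
  1-simplices (12): AB, AD, AE, AF, AG, BD, BE, DE, DG, EF, EG, FG
  2-simplices (6): ABE, ADG, AEF, AFG, BDE, DEG

so the chain groups are C_0 ≅ Z^6, C_1 ≅ Z^12, C_2 ≅ Z^6.

Boundary ∂_1: C_1 → C_0 is given by ∂[p,q] = [q] − [p]. For instance
  ∂AF = F − A.
The resulting 6×12 matrix has rank 5, and its Smith normal form has invariant factors (1,1,1,1,1).

The boundary map ∂_2: C_2 → C_1 sends each 2-simplex [p,q,r] to [q,r] − [p,r] + [p,q]. For instance
  ∂ABE = BE − AE + AB,
  ∂ADG = DG − AG + AD.
The resulting 12×6 matrix has rank 6, and its Smith normal form has invariant factors (1,1,1,1,1,1).

Reading off H_k = ker ∂_k / im ∂_{k+1}:

  H_2: rank ker ∂_2 − rank ∂_3 = (6 − 6) − 0 = 0, and there is no ∂_3, so H_2 = 0.

H_2 = 0.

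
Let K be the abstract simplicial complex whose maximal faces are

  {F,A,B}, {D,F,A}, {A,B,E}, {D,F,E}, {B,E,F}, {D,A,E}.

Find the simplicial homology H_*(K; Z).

H_0 ≅ Z,  H_1 = 0,  H_2 ≅ Z.

Fix the vertex order A < B < D < E < F and write every simplex with vertices in increasing order. Then dim K = 2 and the simplices of K are:

  0-simplices (5): A, B, D, E, F
  1-simplices (9): AB, AD, AE, AF, BE, BF, DE, DF, EF
  2-simplices (6): ABE, ABF, ADE, ADF, BEF, DEF

so the chain groups are C_0 ≅ Z^5, C_1 ≅ Z^9, C_2 ≅ Z^6.

Boundary ∂_1: C_1 → C_0 sends each edge [p,q] (with p < q) to q − p.
The 5×9 boundary matrix has rank 4 and Smith normal form diag(1,1,1,1).

∂_2: C_2 → C_1 acts by ∂[p,q,r] = [q,r] − [p,r] + [p,q]. For instance
  ∂ABF = BF − AF + AB,
  ∂ADE = DE − AE + AD.
The 9×6 boundary matrix has rank 5 and Smith normal form diag(1,1,1,1,1).

Now H_k = ker ∂_k / im ∂_{k+1}, so:

  H_0: rank C_0 − rank ∂_1 = 5 − 4 = 1, and the invariant factors of ∂_1 are all 1, so H_0 = Z.
  H_1: rank ker ∂_1 − rank ∂_2 = (9 − 4) − 5 = 0, and the invariant factors of ∂_2 are all 1, so H_1 = 0.
  H_2: rank ker ∂_2 − rank ∂_3 = (6 − 5) − 0 = 1, and there is no ∂_3, so H_2 = Z.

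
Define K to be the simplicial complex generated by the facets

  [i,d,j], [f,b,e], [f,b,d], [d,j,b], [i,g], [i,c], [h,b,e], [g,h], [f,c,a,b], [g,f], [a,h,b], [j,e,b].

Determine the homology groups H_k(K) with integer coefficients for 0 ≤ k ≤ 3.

H_0 = Z,  H_1 = Z^3,  H_2 = 0,  H_3 = 0.

K has 10 vertices, 22 edges, 11 triangles, 1 3-simplex.
rank ∂_0 = 0, rank ∂_1 = 9 ⇒ b_0 = 10 − 0 − 9 = 1; all invariant factors of ∂_1 are 1 so no torsion. So H_0 = Z.
rank ∂_1 = 9, rank ∂_2 = 10 ⇒ b_1 = 22 − 9 − 10 = 3; all invariant factors of ∂_2 are 1 so no torsion. So H_1 = Z^3.
rank ∂_2 = 10, rank ∂_3 = 1 ⇒ b_2 = 11 − 10 − 1 = 0; all invariant factors of ∂_3 are 1 so no torsion. So H_2 = 0.
rank ∂_3 = 1, rank ∂_4 = 0 ⇒ b_3 = 1 − 1 − 0 = 0. So H_3 = 0.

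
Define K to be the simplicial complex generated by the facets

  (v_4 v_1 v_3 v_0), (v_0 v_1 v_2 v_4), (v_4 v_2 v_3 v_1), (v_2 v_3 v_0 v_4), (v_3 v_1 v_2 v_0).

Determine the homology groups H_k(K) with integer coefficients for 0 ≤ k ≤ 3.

H_0 = Z,  H_1 = 0,  H_2 = 0,  H_3 = Z.

Fix the vertex order v_0 < v_1 < v_2 < v_3 < v_4 and write every simplex with vertices in increasing order. Then dim K = 3 and the simplices of K are:

  0-simplices (5): [v_0], [v_1], [v_2], [v_3], [v_4]
  1-simplices (10): [v_0,v_1], [v_0,v_2], [v_0,v_3], [v_0,v_4], [v_1,v_2], [v_1,v_3], [v_1,v_4], [v_2,v_3], [v_2,v_4], [v_3,v_4]
  2-simplices (10): [v_0,v_1,v_2], [v_0,v_1,v_3], [v_0,v_1,v_4], [v_0,v_2,v_3], [v_0,v_2,v_4], [v_0,v_3,v_4], [v_1,v_2,v_3], [v_1,v_2,v_4], [v_1,v_3,v_4], [v_2,v_3,v_4]
  3-simplices (5): [v_0,v_1,v_2,v_3], [v_0,v_1,v_2,v_4], [v_0,v_1,v_3,v_4], [v_0,v_2,v_3,v_4], [v_1,v_2,v_3,v_4]

so the chain groups are C_0 ≅ Z^5, C_1 ≅ Z^10, C_2 ≅ Z^10, C_3 ≅ Z^5.

∂_1: C_1 → C_0 is given by ∂[p,q] = [q] − [p]. For instance
  ∂[v_0,v_4] = [v_4] − [v_0].
As a 5×10 matrix over Z this has rank 4, with invariant factors (1,1,1,1).

The boundary map ∂_2: C_2 → C_1 maps a triangle to the signed sum of its edges. For instance
  ∂[v_0,v_3,v_4] = [v_3,v_4] − [v_0,v_4] + [v_0,v_3],
  ∂[v_1,v_2,v_4] = [v_2,v_4] − [v_1,v_4] + [v_1,v_2].
The 10×10 boundary matrix has rank 6 and Smith normal form diag(1,1,1,1,1,1).

∂_3: C_3 → C_2 sends each 3-simplex σ to the alternating sum Σ_i (−1)^i (σ with its i-th vertex removed). For instance
  ∂[v_0,v_1,v_2,v_4] = [v_1,v_2,v_4] − [v_0,v_2,v_4] + [v_0,v_1,v_4] − [v_0,v_1,v_2],
  ∂[v_0,v_2,v_3,v_4] = [v_2,v_3,v_4] − [v_0,v_3,v_4] + [v_0,v_2,v_4] − [v_0,v_2,v_3].
This gives a 10×5 integer matrix of rank 4; reducing to Smith normal form yields diagonal entries (1,1,1,1).

Computing H_k = (kernel of ∂_k) / (image of ∂_{k+1}):

  H_0: rank C_0 − rank ∂_1 = 5 − 4 = 1, and the invariant factors of ∂_1 are all 1, so H_0 ≅ Z.
  H_1: rank ker ∂_1 − rank ∂_2 = (10 − 4) − 6 = 0, and the invariant factors of ∂_2 are all 1, so H_1 ≅ 0.
  H_2: rank ker ∂_2 − rank ∂_3 = (10 − 6) − 4 = 0, and the invariant factors of ∂_3 are all 1, so H_2 ≅ 0.
  H_3: rank ker ∂_3 − rank ∂_4 = (5 − 4) − 0 = 1, and there is no ∂_4, so H_3 ≅ Z.

As a check, the Euler characteristic is 5 − 10 + 10 − 5 = 0, which agrees with 1 − 0 + 0 − 1 = 0.
(K is a triangulation of the 3-sphere S^3.)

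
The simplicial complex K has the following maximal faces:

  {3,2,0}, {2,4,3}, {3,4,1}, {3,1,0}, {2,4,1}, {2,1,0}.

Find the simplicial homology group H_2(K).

H_2 ≅ Z.

We work with the vertex ordering 0 < 1 < 2 < 3 < 4. The simplices of K, each written with vertices in increasing order, are:

  0-simplices (5): [0], [1], [2], [3], [4]
  1-simplices (9): [0,1], [0,2], [0,3], [1,2], [1,3], [1,4], [2,3], [2,4], [3,4]
  2-simplices (6): [0,1,2], [0,1,3], [0,2,3], [1,2,4], [1,3,4], [2,3,4]

Hence C_0 ≅ Z^5, C_1 ≅ Z^9, C_2 ≅ Z^6.

∂_1: C_1 → C_0 sends each edge [p,q] (with p < q) to q − p. For instance
  ∂[2,3] = [3] − [2].
The resulting 5×9 matrix has rank 4, and its Smith normal form has invariant factors (1,1,1,1).

∂_2: C_2 → C_1 sends each 2-simplex [p,q,r] to [q,r] − [p,r] + [p,q]. For instance
  ∂[2,3,4] = [3,4] − [2,4] + [2,3],
  ∂[0,2,3] = [2,3] − [0,3] + [0,2].
The 9×6 boundary matrix has rank 5 and Smith normal form diag(1,1,1,1,1).

From H_k ≅ ker(∂_k) / im(∂_{k+1}) we obtain:

  H_2: rank ker ∂_2 − rank ∂_3 = (6 − 5) − 0 = 1, and there is no ∂_3, so H_2 = Z.

(K is a triangulation of the 2-sphere S^2.)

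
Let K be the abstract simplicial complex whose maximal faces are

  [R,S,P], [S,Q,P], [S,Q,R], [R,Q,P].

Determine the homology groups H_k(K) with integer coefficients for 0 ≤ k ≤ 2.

H_0 ≅ Z,  H_1 = 0,  H_2 ≅ Z.

Fix the vertex order P < Q < R < S and write every simplex with vertices in increasing order. Then dim K = 2 and the simplices of K are:

  0-simplices (4): P, Q, R, S
  1-simplices (6): PQ, PR, PS, QR, QS, RS
  2-simplices (4): PQR, PQS, PRS, QRS

so the chain groups are C_0 ≅ Z^4, C_1 ≅ Z^6, C_2 ≅ Z^4.

The boundary map ∂_1: C_1 → C_0 sends each edge [p,q] (with p < q) to q − p. For instance
  ∂PQ = Q − P.
This gives a 4×6 integer matrix of rank 3; reducing to Smith normal form yields diagonal entries (1,1,1).

∂_2: C_2 → C_1 acts by ∂[p,q,r] = [q,r] − [p,r] + [p,q]. For instance
  ∂QRS = RS − QS + QR,
  ∂PQS = QS − PS + PQ.
The 6×4 boundary matrix has rank 3 and Smith normal form diag(1,1,1).

Computing H_k = (kernel of ∂_k) / (image of ∂_{k+1}):

  H_0: rank C_0 − rank ∂_1 = 4 − 3 = 1, and the invariant factors of ∂_1 are all 1, so H_0 ≅ Z.
  H_1: rank ker ∂_1 − rank ∂_2 = (6 − 3) − 3 = 0, and the invariant factors of ∂_2 are all 1, so H_1 ≅ 0.
  H_2: rank ker ∂_2 − rank ∂_3 = (4 − 3) − 0 = 1, and there is no ∂_3, so H_2 ≅ Z.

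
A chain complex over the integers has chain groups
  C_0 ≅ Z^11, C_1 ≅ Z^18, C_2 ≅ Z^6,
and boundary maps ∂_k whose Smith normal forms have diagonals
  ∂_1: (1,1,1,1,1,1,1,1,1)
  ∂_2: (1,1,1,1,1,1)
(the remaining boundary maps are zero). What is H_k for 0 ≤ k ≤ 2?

H_0 ≅ Z^2,  H_1 ≅ Z^3,  H_2 = 0.

H_0: b_0 = 11 − 0 − 9 = 2; torsion from ∂_1 factors > 1: none. So H_0 ≅ Z^2.
H_1: b_1 = 18 − 9 − 6 = 3; torsion from ∂_2 factors > 1: none. So H_1 ≅ Z^3.
H_2: b_2 = 6 − 6 − 0 = 0; torsion from ∂_3 factors > 1: none. So H_2 ≅ 0.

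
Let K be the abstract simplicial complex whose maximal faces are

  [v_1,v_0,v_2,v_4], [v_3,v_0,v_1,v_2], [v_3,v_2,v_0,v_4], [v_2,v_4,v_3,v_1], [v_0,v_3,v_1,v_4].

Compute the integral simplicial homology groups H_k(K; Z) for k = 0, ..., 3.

Order the vertices as v_0 < v_1 < v_2 < v_3 < v_4. Listing each simplex with vertices in this order, K has dimension 3 with simplices:

  0-simplices (5): [v_0], [v_1], [v_2], [v_3], [v_4]
  1-simplices (10): [v_0,v_1], [v_0,v_2], [v_0,v_3], [v_0,v_4], [v_1,v_2], [v_1,v_3], [v_1,v_4], [v_2,v_3], [v_2,v_4], [v_3,v_4]
  2-simplices (10): [v_0,v_1,v_2], [v_0,v_1,v_3], [v_0,v_1,v_4], [v_0,v_2,v_3], [v_0,v_2,v_4], [v_0,v_3,v_4], [v_1,v_2,v_3], [v_1,v_2,v_4], [v_1,v_3,v_4], [v_2,v_3,v_4]
  3-simplices (5): [v_0,v_1,v_2,v_3], [v_0,v_1,v_2,v_4], [v_0,v_1,v_3,v_4], [v_0,v_2,v_3,v_4], [v_1,v_2,v_3,v_4]

Hence C_0 ≅ Z^5, C_1 ≅ Z^10, C_2 ≅ Z^10, C_3 ≅ Z^5.

The boundary map ∂_1: C_1 → C_0 sends each edge [p,q] (with p < q) to q − p. For instance
  ∂[v_1,v_3] = [v_3] − [v_1].
The resulting 5×10 matrix has rank 4, and its Smith normal form has invariant factors (1,1,1,1).

The boundary map ∂_2: C_2 → C_1 maps a triangle to the signed sum of its edges. For instance
  ∂[v_1,v_3,v_4] = [v_3,v_4] − [v_1,v_4] + [v_1,v_3],
  ∂[v_1,v_2,v_3] = [v_2,v_3] − [v_1,v_3] + [v_1,v_2].
The 10×10 boundary matrix has rank 6 and Smith normal form diag(1,1,1,1,1,1).

Boundary ∂_3: C_3 → C_2 sends each 3-simplex σ to the alternating sum Σ_i (−1)^i (σ with its i-th vertex removed). For instance
  ∂[v_1,v_2,v_3,v_4] = [v_2,v_3,v_4] − [v_1,v_3,v_4] + [v_1,v_2,v_4] − [v_1,v_2,v_3],
  ∂[v_0,v_1,v_2,v_4] = [v_1,v_2,v_4] − [v_0,v_2,v_4] + [v_0,v_1,v_4] − [v_0,v_1,v_2].
The 10×5 boundary matrix has rank 4 and Smith normal form diag(1,1,1,1).

Now H_k = ker ∂_k / im ∂_{k+1}, so:

  H_0: rank C_0 − rank ∂_1 = 5 − 4 = 1, and the invariant factors of ∂_1 are all 1, so H_0 = Z.
  H_1: rank ker ∂_1 − rank ∂_2 = (10 − 4) − 6 = 0, and the invariant factors of ∂_2 are all 1, so H_1 = 0.
  H_2: rank ker ∂_2 − rank ∂_3 = (10 − 6) − 4 = 0, and the invariant factors of ∂_3 are all 1, so H_2 = 0.
  H_3: rank ker ∂_3 − rank ∂_4 = (5 − 4) − 0 = 1, and there is no ∂_4, so H_3 = Z.

H_0 = Z,  H_1 = 0,  H_2 = 0,  H_3 = Z.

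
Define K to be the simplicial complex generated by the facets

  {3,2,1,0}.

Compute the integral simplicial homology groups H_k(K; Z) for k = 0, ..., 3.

We work with the vertex ordering 0 < 1 < 2 < 3. The simplices of K, each written with vertices in increasing order, are:

  0-simplices (4): [0], [1], [2], [3]
  1-simplices (6): [0,1], [0,2], [0,3], [1,2], [1,3], [2,3]
  2-simplices (4): [0,1,2], [0,1,3], [0,2,3], [1,2,3]
  3-simplices (1): [0,1,2,3]

giving chain groups C_0 ≅ Z^4, C_1 ≅ Z^6, C_2 ≅ Z^4, C_3 ≅ Z^1.

Boundary ∂_1: C_1 → C_0 sends each edge [p,q] (with p < q) to q − p. For instance
  ∂[0,3] = [3] − [0].
As a 4×6 matrix over Z this has rank 3, with invariant factors (1,1,1).

The boundary map ∂_2: C_2 → C_1 sends each 2-simplex [p,q,r] to [q,r] − [p,r] + [p,q]. For instance
  ∂[0,1,3] = [1,3] − [0,3] + [0,1],
  ∂[0,2,3] = [2,3] − [0,3] + [0,2].
The resulting 6×4 matrix has rank 3, and its Smith normal form has invariant factors (1,1,1).

The boundary map ∂_3: C_3 → C_2 sends each 3-simplex σ to the alternating sum Σ_i (−1)^i (σ with its i-th vertex removed). For instance
  ∂[0,1,2,3] = [1,2,3] − [0,2,3] + [0,1,3] − [0,1,2].
This gives a 4×1 integer matrix of rank 1; reducing to Smith normal form yields diagonal entries (1).

From H_k ≅ ker(∂_k) / im(∂_{k+1}) we obtain:

  H_0: rank C_0 − rank ∂_1 = 4 − 3 = 1, and the invariant factors of ∂_1 are all 1, so H_0 ≅ Z.
  H_1: rank ker ∂_1 − rank ∂_2 = (6 − 3) − 3 = 0, and the invariant factors of ∂_2 are all 1, so H_1 ≅ 0.
  H_2: rank ker ∂_2 − rank ∂_3 = (4 − 3) − 1 = 0, and the invariant factors of ∂_3 are all 1, so H_2 ≅ 0.
  H_3: rank ker ∂_3 − rank ∂_4 = (1 − 1) − 0 = 0, and there is no ∂_4, so H_3 ≅ 0.

As a check, the Euler characteristic is 4 − 6 + 4 − 1 = 1, which agrees with 1 − 0 + 0 − 0 = 1.

H_0 = Z,  H_1 = 0,  H_2 = 0,  H_3 = 0.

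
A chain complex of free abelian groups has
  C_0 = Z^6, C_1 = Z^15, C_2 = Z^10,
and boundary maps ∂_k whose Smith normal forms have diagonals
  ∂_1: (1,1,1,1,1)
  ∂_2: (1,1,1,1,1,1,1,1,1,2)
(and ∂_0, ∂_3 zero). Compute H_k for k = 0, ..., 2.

H_0: b_0 = 6 − 0 − 5 = 1; torsion from ∂_1 factors > 1: none. So H_0 = Z.
H_1: b_1 = 15 − 5 − 10 = 0; torsion from ∂_2 factors > 1: [2]. So H_1 = Z/2.
H_2: b_2 = 10 − 10 − 0 = 0; torsion from ∂_3 factors > 1: none. So H_2 = 0.

H_0 = Z,  H_1 = Z/2,  H_2 = 0.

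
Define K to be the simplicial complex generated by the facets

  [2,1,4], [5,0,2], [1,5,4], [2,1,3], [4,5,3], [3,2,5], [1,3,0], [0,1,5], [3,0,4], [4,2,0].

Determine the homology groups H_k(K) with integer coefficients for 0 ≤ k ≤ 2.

K has 6 vertices, 15 edges, 10 triangles.
rank ∂_0 = 0, rank ∂_1 = 5 ⇒ b_0 = 6 − 0 − 5 = 1; all invariant factors of ∂_1 are 1 so no torsion. So H_0 ≅ Z.
rank ∂_1 = 5, rank ∂_2 = 10 ⇒ b_1 = 15 − 5 − 10 = 0; ∂_2 has invariant factor(s) [2] giving torsion. So H_1 ≅ Z/2.
rank ∂_2 = 10, rank ∂_3 = 0 ⇒ b_2 = 10 − 10 − 0 = 0. So H_2 ≅ 0.

H_0 ≅ Z,  H_1 ≅ Z/2,  H_2 = 0.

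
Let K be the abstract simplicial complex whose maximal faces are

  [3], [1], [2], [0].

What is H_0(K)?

Take the total order 0 < 1 < 2 < 3 on the vertex set. Then K (dimension 0) consists of the simplices:

  0-simplices (4): [0], [1], [2], [3]

so the chain groups are C_0 ≅ Z^4.

From H_k ≅ ker(∂_k) / im(∂_{k+1}) we obtain:

  H_0: rank C_0 − rank ∂_1 = 4 − 0 = 4, and there is no ∂_1, so H_0 = Z^4.

H_0 = Z^4.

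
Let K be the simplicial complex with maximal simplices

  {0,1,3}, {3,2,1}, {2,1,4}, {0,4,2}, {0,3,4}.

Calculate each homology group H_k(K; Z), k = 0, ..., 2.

Take the total order 0 < 1 < 2 < 3 < 4 on the vertex set. Then K (dimension 2) consists of the simplices:

  0-simplices (5): [0], [1], [2], [3], [4]
  1-simplices (10): [0,1], [0,2], [0,3], [0,4], [1,2], [1,3], [1,4], [2,3], [2,4], [3,4]
  2-simplices (5): [0,1,3], [0,2,4], [0,3,4], [1,2,3], [1,2,4]

so the chain groups are C_0 ≅ Z^5, C_1 ≅ Z^10, C_2 ≅ Z^5.

Boundary ∂_1: C_1 → C_0 is given by ∂[p,q] = [q] − [p]. For instance
  ∂[0,3] = [3] − [0].
This gives a 5×10 integer matrix of rank 4; reducing to Smith normal form yields diagonal entries (1,1,1,1).

The boundary map ∂_2: C_2 → C_1 sends each 2-simplex [p,q,r] to [q,r] − [p,r] + [p,q]. For instance
  ∂[0,1,3] = [1,3] − [0,3] + [0,1],
  ∂[0,3,4] = [3,4] − [0,4] + [0,3].
The 10×5 boundary matrix has rank 5 and Smith normal form diag(1,1,1,1,1).

Now H_k = ker ∂_k / im ∂_{k+1}, so:

  H_0: rank C_0 − rank ∂_1 = 5 − 4 = 1, and the invariant factors of ∂_1 are all 1, so H_0 ≅ Z.
  H_1: rank ker ∂_1 − rank ∂_2 = (10 − 4) − 5 = 1, and the invariant factors of ∂_2 are all 1, so H_1 ≅ Z.
  H_2: rank ker ∂_2 − rank ∂_3 = (5 − 5) − 0 = 0, and there is no ∂_3, so H_2 ≅ 0.

(K is a triangulation of the Möbius band.)

H_0 ≅ Z,  H_1 ≅ Z,  H_2 = 0.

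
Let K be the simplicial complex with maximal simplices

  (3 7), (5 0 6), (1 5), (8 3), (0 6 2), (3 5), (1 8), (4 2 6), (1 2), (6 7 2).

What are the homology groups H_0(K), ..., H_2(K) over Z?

H_0 ≅ Z,  H_1 ≅ Z^3,  H_2 = 0.

We work with the vertex ordering 0 < 1 < 2 < 3 < 4 < 5 < 6 < 7 < 8. The simplices of K, each written with vertices in increasing order, are:

  0-simplices (9): [0], [1], [2], [3], [4], [5], [6], [7], [8]
  1-simplices (15): [0,2], [0,5], [0,6], [1,2], [1,5], [1,8], [2,4], [2,6], [2,7], [3,5], [3,7], [3,8], [4,6], [5,6], [6,7]
  2-simplices (4): [0,2,6], [0,5,6], [2,4,6], [2,6,7]

so the chain groups are C_0 ≅ Z^9, C_1 ≅ Z^15, C_2 ≅ Z^4.

The boundary map ∂_1: C_1 → C_0 is given by ∂[p,q] = [q] − [p].
The resulting 9×15 matrix has rank 8, and its Smith normal form has invariant factors (1,1,1,1,1,1,1,1).

The boundary map ∂_2: C_2 → C_1 maps a triangle to the signed sum of its edges. For instance
  ∂[2,6,7] = [6,7] − [2,7] + [2,6],
  ∂[0,2,6] = [2,6] − [0,6] + [0,2].
This gives a 15×4 integer matrix of rank 4; reducing to Smith normal form yields diagonal entries (1,1,1,1).

Now H_k = ker ∂_k / im ∂_{k+1}, so:

  H_0: rank C_0 − rank ∂_1 = 9 − 8 = 1, and the invariant factors of ∂_1 are all 1, so H_0 ≅ Z.
  H_1: rank ker ∂_1 − rank ∂_2 = (15 − 8) − 4 = 3, and the invariant factors of ∂_2 are all 1, so H_1 ≅ Z^3.
  H_2: rank ker ∂_2 − rank ∂_3 = (4 − 4) − 0 = 0, and there is no ∂_3, so H_2 ≅ 0.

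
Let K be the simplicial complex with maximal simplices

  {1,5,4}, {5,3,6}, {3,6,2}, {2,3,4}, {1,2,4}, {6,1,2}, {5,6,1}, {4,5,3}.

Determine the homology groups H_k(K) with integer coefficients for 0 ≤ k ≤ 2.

Take the total order 1 < 2 < 3 < 4 < 5 < 6 on the vertex set. Then K (dimension 2) consists of the simplices:

  0-simplices (6): [1], [2], [3], [4], [5], [6]
  1-simplices (12): [1,2], [1,4], [1,5], [1,6], [2,3], [2,4], [2,6], [3,4], [3,5], [3,6], [4,5], [5,6]
  2-simplices (8): [1,2,4], [1,2,6], [1,4,5], [1,5,6], [2,3,4], [2,3,6], [3,4,5], [3,5,6]

giving chain groups C_0 ≅ Z^6, C_1 ≅ Z^12, C_2 ≅ Z^8.

Boundary ∂_1: C_1 → C_0 is given by ∂[p,q] = [q] − [p]. For instance
  ∂[1,4] = [4] − [1].
As a 6×12 matrix over Z this has rank 5, with invariant factors (1,1,1,1,1).

Boundary ∂_2: C_2 → C_1 maps a triangle to the signed sum of its edges. For instance
  ∂[1,4,5] = [4,5] − [1,5] + [1,4],
  ∂[1,2,4] = [2,4] − [1,4] + [1,2].
The resulting 12×8 matrix has rank 7, and its Smith normal form has invariant factors (1,1,1,1,1,1,1).

Reading off H_k = ker ∂_k / im ∂_{k+1}:

  H_0: rank C_0 − rank ∂_1 = 6 − 5 = 1, and the invariant factors of ∂_1 are all 1, so H_0 ≅ Z.
  H_1: rank ker ∂_1 − rank ∂_2 = (12 − 5) − 7 = 0, and the invariant factors of ∂_2 are all 1, so H_1 ≅ 0.
  H_2: rank ker ∂_2 − rank ∂_3 = (8 − 7) − 0 = 1, and there is no ∂_3, so H_2 ≅ Z.

H_0 ≅ Z,  H_1 = 0,  H_2 ≅ Z.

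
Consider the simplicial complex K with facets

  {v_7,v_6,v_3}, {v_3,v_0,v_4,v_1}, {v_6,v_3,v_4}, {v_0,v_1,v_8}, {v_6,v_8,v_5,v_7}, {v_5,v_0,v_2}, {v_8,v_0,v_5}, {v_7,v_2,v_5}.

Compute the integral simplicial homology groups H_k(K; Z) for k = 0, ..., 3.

Order the vertices as v_0 < v_1 < v_2 < v_3 < v_4 < v_5 < v_6 < v_7 < v_8. Listing each simplex with vertices in this order, K has dimension 3 with simplices:

  0-simplices (9): [v_0], [v_1], [v_2], [v_3], [v_4], [v_5], [v_6], [v_7], [v_8]
  1-simplices (21): (21 of them)
  2-simplices (14): (14 of them)
  3-simplices (2): [v_0,v_1,v_3,v_4], [v_5,v_6,v_7,v_8]

Hence C_0 ≅ Z^9, C_1 ≅ Z^21, C_2 ≅ Z^14, C_3 ≅ Z^2.

Boundary ∂_1: C_1 → C_0 maps an edge to its endpoints' difference, ∂[p,q] = q − p.
This gives a 9×21 integer matrix of rank 8; reducing to Smith normal form yields diagonal entries (1,1,1,1,1,1,1,1).

The boundary map ∂_2: C_2 → C_1 acts by ∂[p,q,r] = [q,r] − [p,r] + [p,q]. For instance
  ∂[v_2,v_5,v_7] = [v_5,v_7] − [v_2,v_7] + [v_2,v_5],
  ∂[v_3,v_6,v_7] = [v_6,v_7] − [v_3,v_7] + [v_3,v_6].
The 21×14 boundary matrix has rank 12 and Smith normal form diag(1,1,1,1,1,1,1,1,1,1,1,1).

∂_3: C_3 → C_2 sends each 3-simplex σ to the alternating sum Σ_i (−1)^i (σ with its i-th vertex removed). For instance
  ∂[v_0,v_1,v_3,v_4] = [v_1,v_3,v_4] − [v_0,v_3,v_4] + [v_0,v_1,v_4] − [v_0,v_1,v_3],
  ∂[v_5,v_6,v_7,v_8] = [v_6,v_7,v_8] − [v_5,v_7,v_8] + [v_5,v_6,v_8] − [v_5,v_6,v_7].
The resulting 14×2 matrix has rank 2, and its Smith normal form has invariant factors (1,1).

Reading off H_k = ker ∂_k / im ∂_{k+1}:

  H_0: rank C_0 − rank ∂_1 = 9 − 8 = 1, and the invariant factors of ∂_1 are all 1, so H_0 = Z.
  H_1: rank ker ∂_1 − rank ∂_2 = (21 − 8) − 12 = 1, and the invariant factors of ∂_2 are all 1, so H_1 = Z.
  H_2: rank ker ∂_2 − rank ∂_3 = (14 − 12) − 2 = 0, and the invariant factors of ∂_3 are all 1, so H_2 = 0.
  H_3: rank ker ∂_3 − rank ∂_4 = (2 − 2) − 0 = 0, and there is no ∂_4, so H_3 = 0.

As a check, the Euler characteristic is 9 − 21 + 14 − 2 = 0, which agrees with 1 − 1 + 0 − 0 = 0.

H_0 ≅ Z,  H_1 ≅ Z,  H_2 = 0,  H_3 = 0.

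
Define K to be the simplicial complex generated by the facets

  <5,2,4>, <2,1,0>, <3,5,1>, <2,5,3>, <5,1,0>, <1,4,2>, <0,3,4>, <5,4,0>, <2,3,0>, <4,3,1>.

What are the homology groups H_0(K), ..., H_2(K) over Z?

H_0 ≅ Z,  H_1 ≅ Z/2,  H_2 = 0.

We work with the vertex ordering 0 < 1 < 2 < 3 < 4 < 5. The simplices of K, each written with vertices in increasing order, are:

  0-simplices (6): [0], [1], [2], [3], [4], [5]
  1-simplices (15): [0,1], [0,2], [0,3], [0,4], [0,5], [1,2], [1,3], [1,4], [1,5], [2,3], [2,4], [2,5], [3,4], [3,5], [4,5]
  2-simplices (10): [0,1,2], [0,1,5], [0,2,3], [0,3,4], [0,4,5], [1,2,4], [1,3,4], [1,3,5], [2,3,5], [2,4,5]

giving chain groups C_0 ≅ Z^6, C_1 ≅ Z^15, C_2 ≅ Z^10.

∂_1: C_1 → C_0 sends each edge [p,q] (with p < q) to q − p. For instance
  ∂[1,5] = [5] − [1].
The resulting 6×15 matrix has rank 5, and its Smith normal form has invariant factors (1,1,1,1,1).

Boundary ∂_2: C_2 → C_1 maps a triangle to the signed sum of its edges. For instance
  ∂[0,2,3] = [2,3] − [0,3] + [0,2],
  ∂[1,3,5] = [3,5] − [1,5] + [1,3].
The 15×10 boundary matrix has rank 10 and Smith normal form diag(1,1,1,1,1,1,1,1,1,2).

Computing H_k = (kernel of ∂_k) / (image of ∂_{k+1}):

  H_0: rank C_0 − rank ∂_1 = 6 − 5 = 1, and the invariant factors of ∂_1 are all 1, so H_0 = Z.
  H_1: rank ker ∂_1 − rank ∂_2 = (15 − 5) − 10 = 0, and ∂_2 has invariant factor 2 > 1, so H_1 = Z/2.
  H_2: rank ker ∂_2 − rank ∂_3 = (10 − 10) − 0 = 0, and there is no ∂_3, so H_2 = 0.

As a check, the Euler characteristic is 6 − 15 + 10 = 1, which agrees with 1 − 0 + 0 = 1.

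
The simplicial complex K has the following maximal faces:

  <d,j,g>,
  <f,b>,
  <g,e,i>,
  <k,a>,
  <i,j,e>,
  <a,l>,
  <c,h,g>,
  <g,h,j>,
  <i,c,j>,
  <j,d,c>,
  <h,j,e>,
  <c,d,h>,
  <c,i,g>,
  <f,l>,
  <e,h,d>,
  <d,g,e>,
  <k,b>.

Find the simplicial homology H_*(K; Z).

Take the total order a < b < c < d < e < f < g < h < i < j < k < l on the vertex set. Then K (dimension 2) consists of the simplices:

  0-simplices (12): a, b, c, d, e, f, g, h, i, j, k, l
  1-simplices (23): ak, al, bf, bk, cd, cg, ch, ci, cj, de, dg, dh, dj, eg, eh, ei, ej, fl, gh, gi, gj, hj, ij
  2-simplices (12): cdh, cdj, cgh, cgi, cij, deg, deh, dgj, egi, ehj, eij, ghj

giving chain groups C_0 ≅ Z^12, C_1 ≅ Z^23, C_2 ≅ Z^12.

Boundary ∂_1: C_1 → C_0 maps an edge to its endpoints' difference, ∂[p,q] = q − p.
The 12×23 boundary matrix has rank 10 and Smith normal form diag(1,1,1,1,1,1,1,1,1,1).

Boundary ∂_2: C_2 → C_1 acts by ∂[p,q,r] = [q,r] − [p,r] + [p,q]. For instance
  ∂ehj = hj − ej + eh,
  ∂deh = eh − dh + de.
The resulting 23×12 matrix has rank 12, and its Smith normal form has invariant factors (1,1,1,1,1,1,1,1,1,1,1,2).

From H_k ≅ ker(∂_k) / im(∂_{k+1}) we obtain:

  H_0: rank C_0 − rank ∂_1 = 12 − 10 = 2, and the invariant factors of ∂_1 are all 1, so H_0 = Z^2.
  H_1: rank ker ∂_1 − rank ∂_2 = (23 − 10) − 12 = 1, and ∂_2 has invariant factor 2 > 1, so H_1 = Z × Z/2.
  H_2: rank ker ∂_2 − rank ∂_3 = (12 − 12) − 0 = 0, and there is no ∂_3, so H_2 = 0.

As a check, the Euler characteristic is 12 − 23 + 12 = 1, which agrees with 2 − 1 + 0 = 1.
(K is a triangulation of the disjoint union of the circle S^1 and the real projective plane RP^2.)

H_0 = Z^2,  H_1 = Z × Z/2,  H_2 = 0.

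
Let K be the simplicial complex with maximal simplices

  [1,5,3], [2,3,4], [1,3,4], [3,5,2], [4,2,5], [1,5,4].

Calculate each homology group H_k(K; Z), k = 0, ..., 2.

H_0 = Z,  H_1 = 0,  H_2 = Z.

We work with the vertex ordering 1 < 2 < 3 < 4 < 5. The simplices of K, each written with vertices in increasing order, are:

  0-simplices (5): [1], [2], [3], [4], [5]
  1-simplices (9): [1,3], [1,4], [1,5], [2,3], [2,4], [2,5], [3,4], [3,5], [4,5]
  2-simplices (6): [1,3,4], [1,3,5], [1,4,5], [2,3,4], [2,3,5], [2,4,5]

giving chain groups C_0 ≅ Z^5, C_1 ≅ Z^9, C_2 ≅ Z^6.

The boundary map ∂_1: C_1 → C_0 sends each edge [p,q] (with p < q) to q − p.
The resulting 5×9 matrix has rank 4, and its Smith normal form has invariant factors (1,1,1,1).

The boundary map ∂_2: C_2 → C_1 sends each 2-simplex [p,q,r] to [q,r] − [p,r] + [p,q]. For instance
  ∂[1,3,4] = [3,4] − [1,4] + [1,3],
  ∂[2,4,5] = [4,5] − [2,5] + [2,4].
As a 9×6 matrix over Z this has rank 5, with invariant factors (1,1,1,1,1).

From H_k ≅ ker(∂_k) / im(∂_{k+1}) we obtain:

  H_0: rank C_0 − rank ∂_1 = 5 − 4 = 1, and the invariant factors of ∂_1 are all 1, so H_0 ≅ Z.
  H_1: rank ker ∂_1 − rank ∂_2 = (9 − 4) − 5 = 0, and the invariant factors of ∂_2 are all 1, so H_1 ≅ 0.
  H_2: rank ker ∂_2 − rank ∂_3 = (6 − 5) − 0 = 1, and there is no ∂_3, so H_2 ≅ Z.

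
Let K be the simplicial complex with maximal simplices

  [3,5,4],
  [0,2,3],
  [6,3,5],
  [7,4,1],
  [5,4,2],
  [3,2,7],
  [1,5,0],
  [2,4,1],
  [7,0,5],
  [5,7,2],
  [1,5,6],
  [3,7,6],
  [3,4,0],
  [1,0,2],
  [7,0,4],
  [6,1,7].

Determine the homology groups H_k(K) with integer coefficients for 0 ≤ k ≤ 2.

H_0 = Z,  H_1 = Z^2,  H_2 = Z.

Order the vertices as 0 < 1 < 2 < 3 < 4 < 5 < 6 < 7. Listing each simplex with vertices in this order, K has dimension 2 with simplices:

  0-simplices (8): [0], [1], [2], [3], [4], [5], [6], [7]
  1-simplices (24): (24 of them)
  2-simplices (16): [0,1,2], [0,1,5], [0,2,3], [0,3,4], [0,4,7], [0,5,7], [1,2,4], [1,4,7], [1,5,6], [1,6,7], [2,3,7], [2,4,5], [2,5,7], [3,4,5], [3,5,6], [3,6,7]

so the chain groups are C_0 ≅ Z^8, C_1 ≅ Z^24, C_2 ≅ Z^16.

∂_1: C_1 → C_0 is given by ∂[p,q] = [q] − [p].
The resulting 8×24 matrix has rank 7, and its Smith normal form has invariant factors (1,1,1,1,1,1,1).

Boundary ∂_2: C_2 → C_1 sends each 2-simplex [p,q,r] to [q,r] − [p,r] + [p,q]. For instance
  ∂[0,2,3] = [2,3] − [0,3] + [0,2],
  ∂[2,3,7] = [3,7] − [2,7] + [2,3].
As a 24×16 matrix over Z this has rank 15, with invariant factors (1,1,1,1,1,1,1,1,1,1,1,1,1,1,1).

Reading off H_k = ker ∂_k / im ∂_{k+1}:

  H_0: rank C_0 − rank ∂_1 = 8 − 7 = 1, and the invariant factors of ∂_1 are all 1, so H_0 = Z.
  H_1: rank ker ∂_1 − rank ∂_2 = (24 − 7) − 15 = 2, and the invariant factors of ∂_2 are all 1, so H_1 = Z^2.
  H_2: rank ker ∂_2 − rank ∂_3 = (16 − 15) − 0 = 1, and there is no ∂_3, so H_2 = Z.

As a check, the Euler characteristic is 8 − 24 + 16 = 0, which agrees with 1 − 2 + 1 = 0.
(K is a triangulation of the torus T^2.)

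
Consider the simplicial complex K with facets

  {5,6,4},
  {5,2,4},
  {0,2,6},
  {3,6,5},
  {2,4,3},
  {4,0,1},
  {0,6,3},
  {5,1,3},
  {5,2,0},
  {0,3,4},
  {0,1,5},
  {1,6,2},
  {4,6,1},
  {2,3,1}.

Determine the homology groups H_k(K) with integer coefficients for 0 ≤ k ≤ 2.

H_0 = Z,  H_1 = Z^2,  H_2 = Z.

Take the total order 0 < 1 < 2 < 3 < 4 < 5 < 6 on the vertex set. Then K (dimension 2) consists of the simplices:

  0-simplices (7): [0], [1], [2], [3], [4], [5], [6]
  1-simplices (21): [0,1], [0,2], [0,3], [0,4], [0,5], [0,6], [1,2], [1,3], [1,4], [1,5], [1,6], [2,3], [2,4], [2,5], [2,6], [3,4], [3,5], [3,6], [4,5], [4,6], [5,6]
  2-simplices (14): [0,1,4], [0,1,5], [0,2,5], [0,2,6], [0,3,4], [0,3,6], [1,2,3], [1,2,6], [1,3,5], [1,4,6], [2,3,4], [2,4,5], [3,5,6], [4,5,6]

giving chain groups C_0 ≅ Z^7, C_1 ≅ Z^21, C_2 ≅ Z^14.

The boundary map ∂_1: C_1 → C_0 maps an edge to its endpoints' difference, ∂[p,q] = q − p.
The 7×21 boundary matrix has rank 6 and Smith normal form diag(1,1,1,1,1,1).

Boundary ∂_2: C_2 → C_1 sends each 2-simplex [p,q,r] to [q,r] − [p,r] + [p,q]. For instance
  ∂[2,3,4] = [3,4] − [2,4] + [2,3],
  ∂[1,2,3] = [2,3] − [1,3] + [1,2].
This gives a 21×14 integer matrix of rank 13; reducing to Smith normal form yields diagonal entries (1,1,1,1,1,1,1,1,1,1,1,1,1).

Reading off H_k = ker ∂_k / im ∂_{k+1}:

  H_0: rank C_0 − rank ∂_1 = 7 − 6 = 1, and the invariant factors of ∂_1 are all 1, so H_0 = Z.
  H_1: rank ker ∂_1 − rank ∂_2 = (21 − 6) − 13 = 2, and the invariant factors of ∂_2 are all 1, so H_1 = Z^2.
  H_2: rank ker ∂_2 − rank ∂_3 = (14 − 13) − 0 = 1, and there is no ∂_3, so H_2 = Z.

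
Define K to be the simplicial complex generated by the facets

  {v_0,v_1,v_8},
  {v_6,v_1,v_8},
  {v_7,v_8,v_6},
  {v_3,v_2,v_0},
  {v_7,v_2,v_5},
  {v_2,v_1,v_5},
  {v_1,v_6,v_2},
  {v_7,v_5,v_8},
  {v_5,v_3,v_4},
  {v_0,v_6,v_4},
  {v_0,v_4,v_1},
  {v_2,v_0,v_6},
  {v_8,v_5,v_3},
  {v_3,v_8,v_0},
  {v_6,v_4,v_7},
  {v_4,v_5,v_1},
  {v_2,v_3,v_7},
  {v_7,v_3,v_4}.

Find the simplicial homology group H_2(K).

H_2 ≅ 0.

Fix the vertex order v_0 < v_1 < v_2 < v_3 < v_4 < v_5 < v_6 < v_7 < v_8 and write every simplex with vertices in increasing order. Then dim K = 2 and the simplices of K are:

  0-simplices (9): [v_0], [v_1], [v_2], [v_3], [v_4], [v_5], [v_6], [v_7], [v_8]
  1-simplices (27): (27 of them)
  2-simplices (18): (18 of them)

Hence C_0 ≅ Z^9, C_1 ≅ Z^27, C_2 ≅ Z^18.

Boundary ∂_1: C_1 → C_0 is given by ∂[p,q] = [q] − [p]. For instance
  ∂[v_6,v_8] = [v_8] − [v_6].
As a 9×27 matrix over Z this has rank 8, with invariant factors (1,1,1,1,1,1,1,1).

∂_2: C_2 → C_1 sends each 2-simplex [p,q,r] to [q,r] − [p,r] + [p,q]. For instance
  ∂[v_6,v_7,v_8] = [v_7,v_8] − [v_6,v_8] + [v_6,v_7],
  ∂[v_1,v_4,v_5] = [v_4,v_5] − [v_1,v_5] + [v_1,v_4].
The resulting 27×18 matrix has rank 18, and its Smith normal form has invariant factors (1,1,1,1,1,1,1,1,1,1,1,1,1,1,1,1,1,2).

Now H_k = ker ∂_k / im ∂_{k+1}, so:

  H_2: rank ker ∂_2 − rank ∂_3 = (18 − 18) − 0 = 0, and there is no ∂_3, so H_2 = 0.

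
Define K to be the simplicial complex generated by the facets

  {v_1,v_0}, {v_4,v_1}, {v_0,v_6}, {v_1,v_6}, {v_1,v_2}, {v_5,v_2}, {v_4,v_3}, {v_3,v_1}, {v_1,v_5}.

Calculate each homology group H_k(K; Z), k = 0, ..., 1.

H_0 ≅ Z,  H_1 ≅ Z^3.

We work with the vertex ordering v_0 < v_1 < v_2 < v_3 < v_4 < v_5 < v_6. The simplices of K, each written with vertices in increasing order, are:

  0-simplices (7): [v_0], [v_1], [v_2], [v_3], [v_4], [v_5], [v_6]
  1-simplices (9): [v_0,v_1], [v_0,v_6], [v_1,v_2], [v_1,v_3], [v_1,v_4], [v_1,v_5], [v_1,v_6], [v_2,v_5], [v_3,v_4]

giving chain groups C_0 ≅ Z^7, C_1 ≅ Z^9.

The boundary map ∂_1: C_1 → C_0 sends each edge [p,q] (with p < q) to q − p. For instance
  ∂[v_1,v_5] = [v_5] − [v_1].
The resulting 7×9 matrix has rank 6, and its Smith normal form has invariant factors (1,1,1,1,1,1).

Now H_k = ker ∂_k / im ∂_{k+1}, so:

  H_0: rank C_0 − rank ∂_1 = 7 − 6 = 1, and the invariant factors of ∂_1 are all 1, so H_0 ≅ Z.
  H_1: rank ker ∂_1 − rank ∂_2 = (9 − 6) − 0 = 3, and there is no ∂_2, so H_1 ≅ Z^3.

As a check, the Euler characteristic is 7 − 9 = -2, which agrees with 1 − 3 = -2.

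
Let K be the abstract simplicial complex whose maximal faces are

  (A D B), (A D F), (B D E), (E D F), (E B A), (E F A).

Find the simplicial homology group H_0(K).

We work with the vertex ordering A < B < D < E < F. The simplices of K, each written with vertices in increasing order, are:

  0-simplices (5): A, B, D, E, F
  1-simplices (9): AB, AD, AE, AF, BD, BE, DE, DF, EF
  2-simplices (6): ABD, ABE, ADF, AEF, BDE, DEF

Hence C_0 ≅ Z^5, C_1 ≅ Z^9, C_2 ≅ Z^6.

The boundary map ∂_1: C_1 → C_0 sends each edge [p,q] (with p < q) to q − p.
The resulting 5×9 matrix has rank 4, and its Smith normal form has invariant factors (1,1,1,1).

Boundary ∂_2: C_2 → C_1 sends each 2-simplex [p,q,r] to [q,r] − [p,r] + [p,q]. For instance
  ∂ABD = BD − AD + AB,
  ∂AEF = EF − AF + AE.
As a 9×6 matrix over Z this has rank 5, with invariant factors (1,1,1,1,1).

From H_k ≅ ker(∂_k) / im(∂_{k+1}) we obtain:

  H_0: rank C_0 − rank ∂_1 = 5 − 4 = 1, and the invariant factors of ∂_1 are all 1, so H_0 ≅ Z.

(K is a triangulation of the 2-sphere S^2.)

H_0 ≅ Z.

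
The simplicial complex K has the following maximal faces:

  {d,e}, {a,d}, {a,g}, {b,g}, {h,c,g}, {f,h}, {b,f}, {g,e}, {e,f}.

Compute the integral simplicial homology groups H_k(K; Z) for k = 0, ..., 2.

H_0 = Z,  H_1 = Z^3,  H_2 = 0.

Order the vertices as a < b < c < d < e < f < g < h. Listing each simplex with vertices in this order, K has dimension 2 with simplices:

  0-simplices (8): a, b, c, d, e, f, g, h
  1-simplices (11): ad, ag, bf, bg, cg, ch, de, ef, eg, fh, gh
  2-simplices (1): cgh

so the chain groups are C_0 ≅ Z^8, C_1 ≅ Z^11, C_2 ≅ Z^1.

Boundary ∂_1: C_1 → C_0 is given by ∂[p,q] = [q] − [p]. For instance
  ∂gh = h − g.
The resulting 8×11 matrix has rank 7, and its Smith normal form has invariant factors (1,1,1,1,1,1,1).

The boundary map ∂_2: C_2 → C_1 sends each 2-simplex [p,q,r] to [q,r] − [p,r] + [p,q]. For instance
  ∂cgh = gh − ch + cg.
The 11×1 boundary matrix has rank 1 and Smith normal form diag(1).

Now H_k = ker ∂_k / im ∂_{k+1}, so:

  H_0: rank C_0 − rank ∂_1 = 8 − 7 = 1, and the invariant factors of ∂_1 are all 1, so H_0 ≅ Z.
  H_1: rank ker ∂_1 − rank ∂_2 = (11 − 7) − 1 = 3, and the invariant factors of ∂_2 are all 1, so H_1 ≅ Z^3.
  H_2: rank ker ∂_2 − rank ∂_3 = (1 − 1) − 0 = 0, and there is no ∂_3, so H_2 ≅ 0.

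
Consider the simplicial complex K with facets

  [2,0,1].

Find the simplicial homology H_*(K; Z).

H_0 = Z,  H_1 = 0,  H_2 = 0.

We work with the vertex ordering 0 < 1 < 2. The simplices of K, each written with vertices in increasing order, are:

  0-simplices (3): [0], [1], [2]
  1-simplices (3): [0,1], [0,2], [1,2]
  2-simplices (1): [0,1,2]

giving chain groups C_0 ≅ Z^3, C_1 ≅ Z^3, C_2 ≅ Z^1.

The boundary map ∂_1: C_1 → C_0 is given by ∂[p,q] = [q] − [p]. For instance
  ∂[1,2] = [2] − [1].
The resulting 3×3 matrix has rank 2, and its Smith normal form has invariant factors (1,1).

The boundary map ∂_2: C_2 → C_1 sends each 2-simplex [p,q,r] to [q,r] − [p,r] + [p,q]. For instance
  ∂[0,1,2] = [1,2] − [0,2] + [0,1].
The 3×1 boundary matrix has rank 1 and Smith normal form diag(1).

From H_k ≅ ker(∂_k) / im(∂_{k+1}) we obtain:

  H_0: rank C_0 − rank ∂_1 = 3 − 2 = 1, and the invariant factors of ∂_1 are all 1, so H_0 ≅ Z.
  H_1: rank ker ∂_1 − rank ∂_2 = (3 − 2) − 1 = 0, and the invariant factors of ∂_2 are all 1, so H_1 ≅ 0.
  H_2: rank ker ∂_2 − rank ∂_3 = (1 − 1) − 0 = 0, and there is no ∂_3, so H_2 ≅ 0.

(K is a triangulation of the 2-simplex.)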